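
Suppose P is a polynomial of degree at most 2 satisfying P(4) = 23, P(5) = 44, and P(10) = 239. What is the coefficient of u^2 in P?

Write P(u) = au^2 + bu + c. Substituting each data point gives a linear system:
  16a + 4b + c = 23
  25a + 5b + c = 44
  100a + 10b + c = 239
Solving the system yields a = 3, b = -6, c = -1.
So P(u) = 3u^2 - 6u - 1.
The leading coefficient is 3.

3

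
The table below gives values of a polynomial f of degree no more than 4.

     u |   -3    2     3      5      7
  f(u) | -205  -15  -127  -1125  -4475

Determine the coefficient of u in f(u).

Write f(u) = au^4 + bu^3 + cu^2 + du + e. Substituting each data point gives a linear system:
  81a - 27b + 9c - 3d + e = -205
  16a + 8b + 4c + 2d + e = -15
  81a + 27b + 9c + 3d + e = -127
  625a + 125b + 25c + 5d + e = -1125
  2401a + 343b + 49c + 7d + e = -4475
Solving the system yields a = -2, b = 1, c = -1, d = 4, e = 5.
So f(u) = -2u^4 + u^3 - u^2 + 4u + 5.
The coefficient of u is 4.

4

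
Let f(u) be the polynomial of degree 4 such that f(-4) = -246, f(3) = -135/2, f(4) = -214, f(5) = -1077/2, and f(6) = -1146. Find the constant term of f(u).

-6

Write f(u) = au^4 + bu^3 + cu^2 + du + e. Substituting each data point gives a linear system:
  256a - 64b + 16c - 4d + e = -246
  81a + 27b + 9c + 3d + e = -135/2
  256a + 64b + 16c + 4d + e = -214
  625a + 125b + 25c + 5d + e = -1077/2
  1296a + 216b + 36c + 6d + e = -1146
Solving the system yields a = -1, b = 1/2, c = 2, d = -4, e = -6.
So f(u) = -u⁴ + (1/2)u³ + 2u² - 4u - 6.
The constant term is -6.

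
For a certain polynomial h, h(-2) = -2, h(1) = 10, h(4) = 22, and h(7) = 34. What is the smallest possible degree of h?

1

Forward differences of the values at s = -2, 1, 4, 7:
  h  : -2  10  22  34
  Δ  : 12  12  12
  Δ^2: 0  0
  Δ^3: 0
The first differences are constant (12) and nonzero, while all higher differences vanish, so the minimal degree is 1.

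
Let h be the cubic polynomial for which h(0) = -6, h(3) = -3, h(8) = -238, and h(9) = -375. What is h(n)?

Write h(n) = an^3 + bn^2 + cn + d. Substituting each data point gives a linear system:
  d = -6
  27a + 9b + 3c + d = -3
  512a + 64b + 8c + d = -238
  729a + 81b + 9c + d = -375
Solving the system yields a = -1, b = 5, c = -5, d = -6.
So h(n) = -n^3 + 5n^2 - 5n - 6.
Check: h(0) = -6. ✓

h(n) = -n^3 + 5n^2 - 5n - 6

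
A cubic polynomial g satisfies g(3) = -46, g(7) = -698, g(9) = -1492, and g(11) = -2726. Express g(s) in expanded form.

Write g(s) = as^3 + bs^2 + cs + d. Substituting each data point gives a linear system:
  27a + 9b + 3c + d = -46
  343a + 49b + 7c + d = -698
  729a + 81b + 9c + d = -1492
  1331a + 121b + 11c + d = -2726
Solving the system yields a = -2, b = -1, c = 5, d = 2.
So g(s) = -2s³ - s² + 5s + 2.
Check: g(7) = -698. ✓

g(s) = -2s^3 - s^2 + 5s + 2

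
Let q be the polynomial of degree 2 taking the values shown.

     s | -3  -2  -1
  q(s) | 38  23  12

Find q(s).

q(s) = 2s^2 - 5s + 5

Using the Lagrange interpolation formula with nodes -3, -2, -1:
  L_0(s) = (s + 2)(s + 1) / 2
  L_1(s) = (s + 3)(s + 1) / -1
  L_2(s) = (s + 3)(s + 2) / 2
Then q(s) = 38·L_0(s) + 23·L_1(s) + 12·L_2(s).
Expanding and collecting terms gives q(s) = 2s^2 - 5s + 5.
Check: q(-3) = 38. ✓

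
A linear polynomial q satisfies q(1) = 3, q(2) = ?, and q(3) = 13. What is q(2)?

The 2 known points determine the degree-1 polynomial uniquely.
Write q(s) = as + b. Substituting each data point gives a linear system:
  a + b = 3
  3a + b = 13
Solving the system yields a = 5, b = -2.
So q(s) = 5s - 2.
Then q(2) = 8.

8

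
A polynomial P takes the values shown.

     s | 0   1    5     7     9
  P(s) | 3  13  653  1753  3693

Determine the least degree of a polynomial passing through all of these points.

Divided differences on the nodes 0, 1, 5, 7, 9:
  order 0: 3  13  653  1753  3693
  order 1: 10  160  550  970
  order 2: 30  65  105
  order 3: 5  5
  order 4: 0
The order-3 divided differences are all 5 (nonzero) and every higher order vanishes, so the data lies on a polynomial of degree exactly 3.

3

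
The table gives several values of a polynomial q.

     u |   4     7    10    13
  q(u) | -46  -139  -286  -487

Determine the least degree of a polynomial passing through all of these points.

2

Forward differences of the values at u = 4, 7, 10, 13:
  q  : -46  -139  -286  -487
  Δ  : -93  -147  -201
  Δ^2: -54  -54
  Δ^3: 0
The second differences are constant (-54) and nonzero, while all higher differences vanish, so the minimal degree is 2.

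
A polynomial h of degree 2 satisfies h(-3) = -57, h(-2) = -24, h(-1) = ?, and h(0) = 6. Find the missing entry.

-3

On equispaced nodes a degree-2 polynomial has vanishing third forward difference, so
  - h(-3) + 3·h(-2) - 3·h(-1) + h(0) = 0.
Substituting the known values and solving for h(-1):
  -3·h(-1) = 9
  h(-1) = -3.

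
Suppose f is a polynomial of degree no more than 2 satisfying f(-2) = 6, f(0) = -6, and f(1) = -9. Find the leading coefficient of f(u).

Write f(u) = au^2 + bu + c. Substituting each data point gives a linear system:
  4a - 2b + c = 6
  c = -6
  a + b + c = -9
Solving the system yields a = 1, b = -4, c = -6.
So f(u) = u² - 4u - 6.
The leading coefficient is 1.

1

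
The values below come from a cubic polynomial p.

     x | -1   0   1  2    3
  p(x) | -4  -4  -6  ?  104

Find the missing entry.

20

The 4 known points determine the degree-3 polynomial uniquely.
Write p(x) = ax^3 + bx^2 + cx + d. Substituting each data point gives a linear system:
  -a + b - c + d = -4
  d = -4
  a + b + c + d = -6
  27a + 9b + 3c + d = 104
Solving the system yields a = 5, b = -1, c = -6, d = -4.
So p(x) = 5x³ - x² - 6x - 4.
Then p(2) = 20.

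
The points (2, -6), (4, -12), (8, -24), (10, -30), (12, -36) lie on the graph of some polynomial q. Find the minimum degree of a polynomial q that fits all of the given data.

1

Divided differences on the nodes 2, 4, 8, 10, 12:
  order 0: -6  -12  -24  -30  -36
  order 1: -3  -3  -3  -3
  order 2: 0  0  0
  order 3: 0  0
  order 4: 0
The order-1 divided differences are all -3 (nonzero) and every higher order vanishes, so the data lies on a polynomial of degree exactly 1.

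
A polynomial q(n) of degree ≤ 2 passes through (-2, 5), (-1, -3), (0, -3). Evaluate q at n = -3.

21

Write q(n) = an^2 + bn + c. Substituting each data point gives a linear system:
  4a - 2b + c = 5
  a - b + c = -3
  c = -3
Solving the system yields a = 4, b = 4, c = -3.
So q(n) = 4n^2 + 4n - 3.
Then q(-3) = 21.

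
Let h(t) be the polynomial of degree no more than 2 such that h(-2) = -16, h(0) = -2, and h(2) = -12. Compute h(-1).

Write h(t) = at^2 + bt + c. Substituting each data point gives a linear system:
  4a - 2b + c = -16
  c = -2
  4a + 2b + c = -12
Solving the system yields a = -3, b = 1, c = -2.
So h(t) = -3t² + t - 2.
Then h(-1) = -6.

-6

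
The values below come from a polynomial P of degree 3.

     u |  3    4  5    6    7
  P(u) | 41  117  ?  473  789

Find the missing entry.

255

On equispaced nodes a degree-3 polynomial has vanishing fourth forward difference, so
  P(3) - 4·P(4) + 6·P(5) - 4·P(6) + P(7) = 0.
Substituting the known values and solving for P(5):
  6·P(5) = 1530
  P(5) = 255.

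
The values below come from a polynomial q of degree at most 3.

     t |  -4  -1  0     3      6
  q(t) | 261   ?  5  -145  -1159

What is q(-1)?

The 4 known points determine the degree-3 polynomial uniquely.
Write q(t) = at^3 + bt^2 + ct + d. Substituting each data point gives a linear system:
  -64a + 16b - 4c + d = 261
  d = 5
  27a + 9b + 3c + d = -145
  216a + 36b + 6c + d = -1159
Solving the system yields a = -5, b = -3, c = 4, d = 5.
So q(t) = -5t^3 - 3t^2 + 4t + 5.
Then q(-1) = 3.

3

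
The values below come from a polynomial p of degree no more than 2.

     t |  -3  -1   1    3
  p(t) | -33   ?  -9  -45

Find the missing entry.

-5

The 3 known points determine the degree-2 polynomial uniquely.
Write p(t) = at^2 + bt + c. Substituting each data point gives a linear system:
  9a - 3b + c = -33
  a + b + c = -9
  9a + 3b + c = -45
Solving the system yields a = -4, b = -2, c = -3.
So p(t) = -4t^2 - 2t - 3.
Then p(-1) = -5.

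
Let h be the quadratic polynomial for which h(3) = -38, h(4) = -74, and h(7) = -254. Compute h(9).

-434

Write h(u) = au^2 + bu + c. Substituting each data point gives a linear system:
  9a + 3b + c = -38
  16a + 4b + c = -74
  49a + 7b + c = -254
Solving the system yields a = -6, b = 6, c = -2.
So h(u) = -6u² + 6u - 2.
Then h(9) = -434.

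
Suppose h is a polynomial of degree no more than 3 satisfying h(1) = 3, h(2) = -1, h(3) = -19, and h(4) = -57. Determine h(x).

h(x) = -x^3 - x^2 + 6x - 1

Write h(x) = ax^3 + bx^2 + cx + d. Substituting each data point gives a linear system:
  a + b + c + d = 3
  8a + 4b + 2c + d = -1
  27a + 9b + 3c + d = -19
  64a + 16b + 4c + d = -57
Solving the system yields a = -1, b = -1, c = 6, d = -1.
So h(x) = -x^3 - x^2 + 6x - 1.
Check: h(1) = 3. ✓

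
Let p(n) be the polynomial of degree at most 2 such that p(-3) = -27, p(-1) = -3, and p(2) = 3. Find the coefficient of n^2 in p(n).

Write p(n) = an^2 + bn + c. Substituting each data point gives a linear system:
  9a - 3b + c = -27
  a - b + c = -3
  4a + 2b + c = 3
Solving the system yields a = -2, b = 4, c = 3.
So p(n) = -2n^2 + 4n + 3.
The leading coefficient is -2.

-2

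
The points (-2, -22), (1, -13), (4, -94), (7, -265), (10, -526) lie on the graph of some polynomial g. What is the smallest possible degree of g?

Forward differences of the values at t = -2, 1, 4, 7, 10:
  g  : -22  -13  -94  -265  -526
  Δ  : 9  -81  -171  -261
  Δ^2: -90  -90  -90
  Δ^3: 0  0
  Δ^4: 0
The second differences are constant (-90) and nonzero, while all higher differences vanish, so the minimal degree is 2.

2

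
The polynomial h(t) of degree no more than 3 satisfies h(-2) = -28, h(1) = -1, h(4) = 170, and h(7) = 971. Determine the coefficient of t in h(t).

Write h(t) = at^3 + bt^2 + ct + d. Substituting each data point gives a linear system:
  -8a + 4b - 2c + d = -28
  a + b + c + d = -1
  64a + 16b + 4c + d = 170
  343a + 49b + 7c + d = 971
Solving the system yields a = 3, b = -1, c = -1, d = -2.
So h(t) = 3t³ - t² - t - 2.
The coefficient of t is -1.

-1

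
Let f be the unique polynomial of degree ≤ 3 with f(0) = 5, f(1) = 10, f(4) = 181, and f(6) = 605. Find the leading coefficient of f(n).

3

Write f(n) = an^3 + bn^2 + cn + d. Substituting each data point gives a linear system:
  d = 5
  a + b + c + d = 10
  64a + 16b + 4c + d = 181
  216a + 36b + 6c + d = 605
Solving the system yields a = 3, b = -2, c = 4, d = 5.
So f(n) = 3n³ - 2n² + 4n + 5.
The leading coefficient is 3.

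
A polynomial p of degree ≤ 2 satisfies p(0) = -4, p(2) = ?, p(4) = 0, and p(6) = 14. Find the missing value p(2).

On equispaced nodes a degree-2 polynomial has vanishing third forward difference, so
  - p(0) + 3·p(2) - 3·p(4) + p(6) = 0.
Substituting the known values and solving for p(2):
  3·p(2) = -18
  p(2) = -6.

-6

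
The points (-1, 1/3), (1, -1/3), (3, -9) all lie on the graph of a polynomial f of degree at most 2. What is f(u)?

f(u) = -u^2 - (1/3)u + 1

Using the Lagrange interpolation formula with nodes -1, 1, 3:
  L_0(u) = (u - 1)(u - 3) / 8
  L_1(u) = (u + 1)(u - 3) / -4
  L_2(u) = (u + 1)(u - 1) / 8
Then f(u) = 1/3·L_0(u) - 1/3·L_1(u) - 9·L_2(u).
Expanding and collecting terms gives f(u) = -u^2 - (1/3)u + 1.
Check: f(1) = -1/3. ✓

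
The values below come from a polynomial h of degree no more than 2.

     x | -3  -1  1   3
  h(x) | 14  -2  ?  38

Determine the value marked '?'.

6

On equispaced nodes a degree-2 polynomial has vanishing third forward difference, so
  - h(-3) + 3·h(-1) - 3·h(1) + h(3) = 0.
Substituting the known values and solving for h(1):
  -3·h(1) = -18
  h(1) = 6.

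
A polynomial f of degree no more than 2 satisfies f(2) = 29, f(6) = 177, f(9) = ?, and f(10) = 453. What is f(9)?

The 3 known points determine the degree-2 polynomial uniquely.
Write f(t) = at^2 + bt + c. Substituting each data point gives a linear system:
  4a + 2b + c = 29
  36a + 6b + c = 177
  100a + 10b + c = 453
Solving the system yields a = 4, b = 5, c = 3.
So f(t) = 4t^2 + 5t + 3.
Then f(9) = 372.

372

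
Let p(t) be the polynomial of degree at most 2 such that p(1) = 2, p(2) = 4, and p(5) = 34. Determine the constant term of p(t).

4

Write p(t) = at^2 + bt + c. Substituting each data point gives a linear system:
  a + b + c = 2
  4a + 2b + c = 4
  25a + 5b + c = 34
Solving the system yields a = 2, b = -4, c = 4.
So p(t) = 2t^2 - 4t + 4.
The constant term is 4.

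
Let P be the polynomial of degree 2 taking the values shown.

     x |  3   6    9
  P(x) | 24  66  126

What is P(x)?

P(x) = x^2 + 5x

Using the Lagrange interpolation formula with nodes 3, 6, 9:
  L_0(x) = (x - 6)(x - 9) / 18
  L_1(x) = (x - 3)(x - 9) / -9
  L_2(x) = (x - 3)(x - 6) / 18
Then P(x) = 24·L_0(x) + 66·L_1(x) + 126·L_2(x).
Expanding and collecting terms gives P(x) = x² + 5x.
Check: P(6) = 66. ✓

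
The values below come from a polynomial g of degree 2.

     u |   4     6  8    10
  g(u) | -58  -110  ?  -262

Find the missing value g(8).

-178

The 3 known points determine the degree-2 polynomial uniquely.
Write g(u) = au^2 + bu + c. Substituting each data point gives a linear system:
  16a + 4b + c = -58
  36a + 6b + c = -110
  100a + 10b + c = -262
Solving the system yields a = -2, b = -6, c = -2.
So g(u) = -2u² - 6u - 2.
Then g(8) = -178.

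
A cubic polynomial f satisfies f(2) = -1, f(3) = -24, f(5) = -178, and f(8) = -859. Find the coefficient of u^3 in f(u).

-2

Write f(u) = au^3 + bu^2 + cu + d. Substituting each data point gives a linear system:
  8a + 4b + 2c + d = -1
  27a + 9b + 3c + d = -24
  125a + 25b + 5c + d = -178
  512a + 64b + 8c + d = -859
Solving the system yields a = -2, b = 2, c = 5, d = -3.
So f(u) = -2u^3 + 2u^2 + 5u - 3.
The leading coefficient is -2.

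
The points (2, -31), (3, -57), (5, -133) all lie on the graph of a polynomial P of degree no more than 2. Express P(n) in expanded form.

Using the Lagrange interpolation formula with nodes 2, 3, 5:
  L_0(n) = (n - 3)(n - 5) / 3
  L_1(n) = (n - 2)(n - 5) / -2
  L_2(n) = (n - 2)(n - 3) / 6
Then P(n) = -31·L_0(n) - 57·L_1(n) - 133·L_2(n).
Expanding and collecting terms gives P(n) = -4n^2 - 6n - 3.
Check: P(3) = -57. ✓

P(n) = -4n^2 - 6n - 3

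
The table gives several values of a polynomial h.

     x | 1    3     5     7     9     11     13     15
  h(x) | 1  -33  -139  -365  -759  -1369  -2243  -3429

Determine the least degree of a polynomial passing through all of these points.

3

Forward differences of the values at x = 1, 3, 5, 7, 9, 11, 13, 15:
  h  : 1  -33  -139  -365  -759  -1369  -2243  -3429
  Δ  : -34  -106  -226  -394  -610  -874  -1186
  Δ^2: -72  -120  -168  -216  -264  -312
  Δ^3: -48  -48  -48  -48  -48
  Δ^4: 0  0  0  0
  Δ^5: 0  0  0
  Δ^6: 0  0
  Δ^7: 0
The third differences are constant (-48) and nonzero, while all higher differences vanish, so the minimal degree is 3.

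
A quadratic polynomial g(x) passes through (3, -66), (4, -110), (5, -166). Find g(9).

Write g(x) = ax^2 + bx + c. Substituting each data point gives a linear system:
  9a + 3b + c = -66
  16a + 4b + c = -110
  25a + 5b + c = -166
Solving the system yields a = -6, b = -2, c = -6.
So g(x) = -6x^2 - 2x - 6.
Then g(9) = -510.

-510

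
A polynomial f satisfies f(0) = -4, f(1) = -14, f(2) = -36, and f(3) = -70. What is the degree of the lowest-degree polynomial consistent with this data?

2

Forward differences of the values at t = 0, 1, 2, 3:
  f  : -4  -14  -36  -70
  Δ  : -10  -22  -34
  Δ^2: -12  -12
  Δ^3: 0
The second differences are constant (-12) and nonzero, while all higher differences vanish, so the minimal degree is 2.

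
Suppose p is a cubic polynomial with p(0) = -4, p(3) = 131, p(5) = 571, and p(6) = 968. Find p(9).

3155

Write p(n) = an^3 + bn^2 + cn + d. Substituting each data point gives a linear system:
  d = -4
  27a + 9b + 3c + d = 131
  125a + 25b + 5c + d = 571
  216a + 36b + 6c + d = 968
Solving the system yields a = 4, b = 3, c = 0, d = -4.
So p(n) = 4n^3 + 3n^2 - 4.
Then p(9) = 3155.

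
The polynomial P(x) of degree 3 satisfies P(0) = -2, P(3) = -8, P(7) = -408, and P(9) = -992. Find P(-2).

Using the Lagrange interpolation formula with nodes 0, 3, 7, 9:
  L_0(x) = (x - 3)(x - 7)(x - 9) / -189
  L_1(x) = x(x - 7)(x - 9) / 72
  L_2(x) = x(x - 3)(x - 9) / -56
  L_3(x) = x(x - 3)(x - 7) / 108
Then P(x) = -2·L_0(x) - 8·L_1(x) - 408·L_2(x) - 992·L_3(x).
Expanding and collecting terms gives P(x) = -2x^3 + 6x^2 - 2x - 2.
Evaluating at x = -2: P(-2) = 42.

42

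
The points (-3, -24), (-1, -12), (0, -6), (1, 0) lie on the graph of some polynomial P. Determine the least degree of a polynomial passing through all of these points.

Divided differences on the nodes -3, -1, 0, 1:
  order 0: -24  -12  -6  0
  order 1: 6  6  6
  order 2: 0  0
  order 3: 0
The order-1 divided differences are all 6 (nonzero) and every higher order vanishes, so the data lies on a polynomial of degree exactly 1.

1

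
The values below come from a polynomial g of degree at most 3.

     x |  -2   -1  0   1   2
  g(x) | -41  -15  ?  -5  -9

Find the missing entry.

-5

The 4 known points determine the degree-3 polynomial uniquely.
Write g(x) = ax^3 + bx^2 + cx + d. Substituting each data point gives a linear system:
  -8a + 4b - 2c + d = -41
  -a + b - c + d = -15
  a + b + c + d = -5
  8a + 4b + 2c + d = -9
Solving the system yields a = 1, b = -5, c = 4, d = -5.
So g(x) = x^3 - 5x^2 + 4x - 5.
Then g(0) = -5.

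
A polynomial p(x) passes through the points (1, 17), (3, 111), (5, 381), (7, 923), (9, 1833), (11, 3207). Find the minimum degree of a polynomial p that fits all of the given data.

Forward differences of the values at x = 1, 3, 5, 7, 9, 11:
  p  : 17  111  381  923  1833  3207
  Δ  : 94  270  542  910  1374
  Δ^2: 176  272  368  464
  Δ^3: 96  96  96
  Δ^4: 0  0
  Δ^5: 0
The third differences are constant (96) and nonzero, while all higher differences vanish, so the minimal degree is 3.

3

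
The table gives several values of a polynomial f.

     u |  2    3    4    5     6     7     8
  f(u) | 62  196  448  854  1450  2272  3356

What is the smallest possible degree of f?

3

Forward differences of the values at u = 2, 3, 4, 5, 6, 7, 8:
  f  : 62  196  448  854  1450  2272  3356
  Δ  : 134  252  406  596  822  1084
  Δ^2: 118  154  190  226  262
  Δ^3: 36  36  36  36
  Δ^4: 0  0  0
  Δ^5: 0  0
  Δ^6: 0
The third differences are constant (36) and nonzero, while all higher differences vanish, so the minimal degree is 3.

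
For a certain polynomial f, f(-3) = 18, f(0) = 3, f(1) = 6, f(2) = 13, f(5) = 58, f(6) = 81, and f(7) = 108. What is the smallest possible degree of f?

2

Divided differences on the nodes -3, 0, 1, 2, 5, 6, 7:
  order 0: 18  3  6  13  58  81  108
  order 1: -5  3  7  15  23  27
  order 2: 2  2  2  2  2
  order 3: 0  0  0  0
  order 4: 0  0  0
  order 5: 0  0
  order 6: 0
The order-2 divided differences are all 2 (nonzero) and every higher order vanishes, so the data lies on a polynomial of degree exactly 2.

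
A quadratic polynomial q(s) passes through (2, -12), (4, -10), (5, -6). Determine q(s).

q(s) = s^2 - 5s - 6

Write q(s) = as^2 + bs + c. Substituting each data point gives a linear system:
  4a + 2b + c = -12
  16a + 4b + c = -10
  25a + 5b + c = -6
Solving the system yields a = 1, b = -5, c = -6.
So q(s) = s² - 5s - 6.
Check: q(4) = -10. ✓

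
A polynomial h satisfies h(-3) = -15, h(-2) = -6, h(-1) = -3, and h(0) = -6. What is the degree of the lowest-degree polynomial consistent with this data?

Forward differences of the values at s = -3, -2, -1, 0:
  h  : -15  -6  -3  -6
  Δ  : 9  3  -3
  Δ^2: -6  -6
  Δ^3: 0
The second differences are constant (-6) and nonzero, while all higher differences vanish, so the minimal degree is 2.

2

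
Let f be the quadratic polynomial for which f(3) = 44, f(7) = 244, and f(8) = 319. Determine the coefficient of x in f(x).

0

Write f(x) = ax^2 + bx + c. Substituting each data point gives a linear system:
  9a + 3b + c = 44
  49a + 7b + c = 244
  64a + 8b + c = 319
Solving the system yields a = 5, b = 0, c = -1.
So f(x) = 5x^2 - 1.
The coefficient of x is 0.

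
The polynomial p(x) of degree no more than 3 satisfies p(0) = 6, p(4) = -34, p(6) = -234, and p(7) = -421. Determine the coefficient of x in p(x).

2

Write p(x) = ax^3 + bx^2 + cx + d. Substituting each data point gives a linear system:
  d = 6
  64a + 16b + 4c + d = -34
  216a + 36b + 6c + d = -234
  343a + 49b + 7c + d = -421
Solving the system yields a = -2, b = 5, c = 2, d = 6.
So p(x) = -2x^3 + 5x^2 + 2x + 6.
The coefficient of x is 2.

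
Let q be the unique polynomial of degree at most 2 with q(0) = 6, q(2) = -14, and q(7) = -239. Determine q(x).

Write q(x) = ax^2 + bx + c. Substituting each data point gives a linear system:
  c = 6
  4a + 2b + c = -14
  49a + 7b + c = -239
Solving the system yields a = -5, b = 0, c = 6.
So q(x) = -5x² + 6.
Check: q(0) = 6. ✓

q(x) = -5x^2 + 6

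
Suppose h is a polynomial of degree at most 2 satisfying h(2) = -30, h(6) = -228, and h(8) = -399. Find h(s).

Using the Lagrange interpolation formula with nodes 2, 6, 8:
  L_0(s) = (s - 6)(s - 8) / 24
  L_1(s) = (s - 2)(s - 8) / -8
  L_2(s) = (s - 2)(s - 6) / 12
Then h(s) = -30·L_0(s) - 228·L_1(s) - 399·L_2(s).
Expanding and collecting terms gives h(s) = -6s^2 - (3/2)s - 3.
Check: h(8) = -399. ✓

h(s) = -6s^2 - (3/2)s - 3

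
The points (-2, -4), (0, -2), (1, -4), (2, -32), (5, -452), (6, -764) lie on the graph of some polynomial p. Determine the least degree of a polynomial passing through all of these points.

Divided differences on the nodes -2, 0, 1, 2, 5, 6:
  order 0: -4  -2  -4  -32  -452  -764
  order 1: 1  -2  -28  -140  -312
  order 2: -1  -13  -28  -43
  order 3: -3  -3  -3
  order 4: 0  0
  order 5: 0
The order-3 divided differences are all -3 (nonzero) and every higher order vanishes, so the data lies on a polynomial of degree exactly 3.

3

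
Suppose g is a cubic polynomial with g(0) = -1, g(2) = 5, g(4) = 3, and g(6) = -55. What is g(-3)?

80

Using the Lagrange interpolation formula with nodes 0, 2, 4, 6:
  L_0(x) = (x - 2)(x - 4)(x - 6) / -48
  L_1(x) = x(x - 4)(x - 6) / 16
  L_2(x) = x(x - 2)(x - 6) / -16
  L_3(x) = x(x - 2)(x - 4) / 48
Then g(x) = -1·L_0(x) + 5·L_1(x) + 3·L_2(x) - 55·L_3(x).
Expanding and collecting terms gives g(x) = -x³ + 5x² - 3x - 1.
Evaluating at x = -3: g(-3) = 80.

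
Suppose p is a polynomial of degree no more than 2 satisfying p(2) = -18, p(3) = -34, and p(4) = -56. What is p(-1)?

Forward differences of the values at t = 2, 3, 4:
  p  : -18  -34  -56
  Δ  : -16  -22
  Δ^2: -6
The second differences are constant, confirming degree 2.
Interpolating (Newton forward form) and evaluating at t = -1 gives p(-1) = -6.

-6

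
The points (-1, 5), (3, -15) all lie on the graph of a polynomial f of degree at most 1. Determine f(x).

Using the Lagrange interpolation formula with nodes -1, 3:
  L_0(x) = (x - 3) / -4
  L_1(x) = (x + 1) / 4
Then f(x) = 5·L_0(x) - 15·L_1(x).
Expanding and collecting terms gives f(x) = -5x.
Check: f(3) = -15. ✓

f(x) = -5x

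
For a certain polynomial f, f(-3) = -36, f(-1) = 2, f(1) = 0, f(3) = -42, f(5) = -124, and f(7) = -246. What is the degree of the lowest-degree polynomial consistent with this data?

2

Forward differences of the values at s = -3, -1, 1, 3, 5, 7:
  f  : -36  2  0  -42  -124  -246
  Δ  : 38  -2  -42  -82  -122
  Δ^2: -40  -40  -40  -40
  Δ^3: 0  0  0
  Δ^4: 0  0
  Δ^5: 0
The second differences are constant (-40) and nonzero, while all higher differences vanish, so the minimal degree is 2.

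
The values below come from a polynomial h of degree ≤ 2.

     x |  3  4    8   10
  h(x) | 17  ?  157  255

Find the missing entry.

33

The 3 known points determine the degree-2 polynomial uniquely.
Write h(x) = ax^2 + bx + c. Substituting each data point gives a linear system:
  9a + 3b + c = 17
  64a + 8b + c = 157
  100a + 10b + c = 255
Solving the system yields a = 3, b = -5, c = 5.
So h(x) = 3x² - 5x + 5.
Then h(4) = 33.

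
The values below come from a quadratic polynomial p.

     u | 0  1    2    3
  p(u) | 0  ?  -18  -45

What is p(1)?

-3

On equispaced nodes a degree-2 polynomial has vanishing third forward difference, so
  - p(0) + 3·p(1) - 3·p(2) + p(3) = 0.
Substituting the known values and solving for p(1):
  3·p(1) = -9
  p(1) = -3.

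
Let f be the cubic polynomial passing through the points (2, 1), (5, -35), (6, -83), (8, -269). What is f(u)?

Write f(u) = au^3 + bu^2 + cu + d. Substituting each data point gives a linear system:
  8a + 4b + 2c + d = 1
  125a + 25b + 5c + d = -35
  216a + 36b + 6c + d = -83
  512a + 64b + 8c + d = -269
Solving the system yields a = -1, b = 4, c = -1, d = -5.
So f(u) = -u^3 + 4u^2 - u - 5.
Check: f(2) = 1. ✓

f(u) = -u^3 + 4u^2 - u - 5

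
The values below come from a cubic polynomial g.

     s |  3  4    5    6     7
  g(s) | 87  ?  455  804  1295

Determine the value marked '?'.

224

On equispaced nodes a degree-3 polynomial has vanishing fourth forward difference, so
  g(3) - 4·g(4) + 6·g(5) - 4·g(6) + g(7) = 0.
Substituting the known values and solving for g(4):
  -4·g(4) = -896
  g(4) = 224.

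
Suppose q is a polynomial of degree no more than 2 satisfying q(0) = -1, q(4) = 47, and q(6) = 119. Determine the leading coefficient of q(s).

Write q(s) = as^2 + bs + c. Substituting each data point gives a linear system:
  c = -1
  16a + 4b + c = 47
  36a + 6b + c = 119
Solving the system yields a = 4, b = -4, c = -1.
So q(s) = 4s^2 - 4s - 1.
The leading coefficient is 4.

4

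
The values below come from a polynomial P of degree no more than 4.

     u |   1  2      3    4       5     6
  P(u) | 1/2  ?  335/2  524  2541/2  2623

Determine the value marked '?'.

33

The 5 known points determine the degree-4 polynomial uniquely.
Write P(u) = au^4 + bu^3 + cu^2 + du + e. Substituting each data point gives a linear system:
  a + b + c + d + e = 1/2
  81a + 27b + 9c + 3d + e = 335/2
  256a + 64b + 16c + 4d + e = 524
  625a + 125b + 25c + 5d + e = 2541/2
  1296a + 216b + 36c + 6d + e = 2623
Solving the system yields a = 2, b = 0, c = 1, d = -1/2, e = -2.
So P(u) = 2u⁴ + u² - (1/2)u - 2.
Then P(2) = 33.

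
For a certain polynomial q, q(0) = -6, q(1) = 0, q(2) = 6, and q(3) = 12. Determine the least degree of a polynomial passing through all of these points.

Forward differences of the values at s = 0, 1, 2, 3:
  q  : -6  0  6  12
  Δ  : 6  6  6
  Δ^2: 0  0
  Δ^3: 0
The first differences are constant (6) and nonzero, while all higher differences vanish, so the minimal degree is 1.

1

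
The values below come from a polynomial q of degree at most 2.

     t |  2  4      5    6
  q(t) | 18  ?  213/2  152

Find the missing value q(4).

The 3 known points determine the degree-2 polynomial uniquely.
Write q(t) = at^2 + bt + c. Substituting each data point gives a linear system:
  4a + 2b + c = 18
  25a + 5b + c = 213/2
  36a + 6b + c = 152
Solving the system yields a = 4, b = 3/2, c = -1.
So q(t) = 4t^2 + (3/2)t - 1.
Then q(4) = 69.

69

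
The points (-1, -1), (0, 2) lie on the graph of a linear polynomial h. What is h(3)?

11

Using the Lagrange interpolation formula with nodes -1, 0:
  L_0(s) = s / -1
  L_1(s) = (s + 1) / 1
Then h(s) = -1·L_0(s) + 2·L_1(s).
Expanding and collecting terms gives h(s) = 3s + 2.
Evaluating at s = 3: h(3) = 11.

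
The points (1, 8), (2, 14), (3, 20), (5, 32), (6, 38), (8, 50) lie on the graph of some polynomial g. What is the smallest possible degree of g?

1

Divided differences on the nodes 1, 2, 3, 5, 6, 8:
  order 0: 8  14  20  32  38  50
  order 1: 6  6  6  6  6
  order 2: 0  0  0  0
  order 3: 0  0  0
  order 4: 0  0
  order 5: 0
The order-1 divided differences are all 6 (nonzero) and every higher order vanishes, so the data lies on a polynomial of degree exactly 1.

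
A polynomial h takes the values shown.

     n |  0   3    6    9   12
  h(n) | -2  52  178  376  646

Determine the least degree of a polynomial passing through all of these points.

Forward differences of the values at n = 0, 3, 6, 9, 12:
  h  : -2  52  178  376  646
  Δ  : 54  126  198  270
  Δ^2: 72  72  72
  Δ^3: 0  0
  Δ^4: 0
The second differences are constant (72) and nonzero, while all higher differences vanish, so the minimal degree is 2.

2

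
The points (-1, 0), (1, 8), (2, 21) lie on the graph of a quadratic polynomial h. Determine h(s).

Using the Lagrange interpolation formula with nodes -1, 1, 2:
  L_0(s) = (s - 1)(s - 2) / 6
  L_1(s) = (s + 1)(s - 2) / -2
  L_2(s) = (s + 1)(s - 1) / 3
Then h(s) = 0·L_0(s) + 8·L_1(s) + 21·L_2(s).
Expanding and collecting terms gives h(s) = 3s^2 + 4s + 1.
Check: h(2) = 21. ✓

h(s) = 3s^2 + 4s + 1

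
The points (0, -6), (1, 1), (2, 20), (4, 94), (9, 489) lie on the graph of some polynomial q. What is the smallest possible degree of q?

2

Divided differences on the nodes 0, 1, 2, 4, 9:
  order 0: -6  1  20  94  489
  order 1: 7  19  37  79
  order 2: 6  6  6
  order 3: 0  0
  order 4: 0
The order-2 divided differences are all 6 (nonzero) and every higher order vanishes, so the data lies on a polynomial of degree exactly 2.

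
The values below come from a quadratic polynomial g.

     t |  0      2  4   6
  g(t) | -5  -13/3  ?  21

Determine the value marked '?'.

The 3 known points determine the degree-2 polynomial uniquely.
Write g(t) = at^2 + bt + c. Substituting each data point gives a linear system:
  c = -5
  4a + 2b + c = -13/3
  36a + 6b + c = 21
Solving the system yields a = 1, b = -5/3, c = -5.
So g(t) = t^2 - (5/3)t - 5.
Then g(4) = 13/3.

13/3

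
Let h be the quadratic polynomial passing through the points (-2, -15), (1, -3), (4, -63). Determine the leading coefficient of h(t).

-4

Write h(t) = at^2 + bt + c. Substituting each data point gives a linear system:
  4a - 2b + c = -15
  a + b + c = -3
  16a + 4b + c = -63
Solving the system yields a = -4, b = 0, c = 1.
So h(t) = -4t^2 + 1.
The leading coefficient is -4.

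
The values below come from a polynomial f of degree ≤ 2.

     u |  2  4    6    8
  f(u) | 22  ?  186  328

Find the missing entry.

On equispaced nodes a degree-2 polynomial has vanishing third forward difference, so
  - f(2) + 3·f(4) - 3·f(6) + f(8) = 0.
Substituting the known values and solving for f(4):
  3·f(4) = 252
  f(4) = 84.

84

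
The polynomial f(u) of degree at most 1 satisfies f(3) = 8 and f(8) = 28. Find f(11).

40

Write f(u) = au + b. Substituting each data point gives a linear system:
  3a + b = 8
  8a + b = 28
Solving the system yields a = 4, b = -4.
So f(u) = 4u - 4.
Then f(11) = 40.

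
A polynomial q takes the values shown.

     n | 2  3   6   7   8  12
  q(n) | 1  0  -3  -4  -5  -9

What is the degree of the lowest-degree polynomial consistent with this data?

Divided differences on the nodes 2, 3, 6, 7, 8, 12:
  order 0: 1  0  -3  -4  -5  -9
  order 1: -1  -1  -1  -1  -1
  order 2: 0  0  0  0
  order 3: 0  0  0
  order 4: 0  0
  order 5: 0
The order-1 divided differences are all -1 (nonzero) and every higher order vanishes, so the data lies on a polynomial of degree exactly 1.

1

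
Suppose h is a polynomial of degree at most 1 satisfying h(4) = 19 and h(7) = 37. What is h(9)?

Write h(t) = at + b. Substituting each data point gives a linear system:
  4a + b = 19
  7a + b = 37
Solving the system yields a = 6, b = -5.
So h(t) = 6t - 5.
Then h(9) = 49.

49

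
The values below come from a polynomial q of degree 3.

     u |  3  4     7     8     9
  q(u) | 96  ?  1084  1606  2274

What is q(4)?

The 4 known points determine the degree-3 polynomial uniquely.
Write q(u) = au^3 + bu^2 + cu + d. Substituting each data point gives a linear system:
  27a + 9b + 3c + d = 96
  343a + 49b + 7c + d = 1084
  512a + 64b + 8c + d = 1606
  729a + 81b + 9c + d = 2274
Solving the system yields a = 3, b = 1, c = 0, d = 6.
So q(u) = 3u^3 + u^2 + 6.
Then q(4) = 214.

214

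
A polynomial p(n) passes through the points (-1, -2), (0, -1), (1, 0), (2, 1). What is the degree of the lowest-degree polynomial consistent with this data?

Forward differences of the values at n = -1, 0, 1, 2:
  p  : -2  -1  0  1
  Δ  : 1  1  1
  Δ^2: 0  0
  Δ^3: 0
The first differences are constant (1) and nonzero, while all higher differences vanish, so the minimal degree is 1.

1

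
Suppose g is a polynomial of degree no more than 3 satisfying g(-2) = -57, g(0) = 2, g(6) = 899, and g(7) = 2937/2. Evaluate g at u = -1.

-15/2

Using the Lagrange interpolation formula with nodes -2, 0, 6, 7:
  L_0(u) = u(u - 6)(u - 7) / -144
  L_1(u) = (u + 2)(u - 6)(u - 7) / 84
  L_2(u) = (u + 2)u(u - 7) / -48
  L_3(u) = (u + 2)u(u - 6) / 63
Then g(u) = -57·L_0(u) + 2·L_1(u) + 899·L_2(u) + 2937/2·L_3(u).
Expanding and collecting terms gives g(u) = 5u³ - 5u² - (1/2)u + 2.
Evaluating at u = -1: g(-1) = -15/2.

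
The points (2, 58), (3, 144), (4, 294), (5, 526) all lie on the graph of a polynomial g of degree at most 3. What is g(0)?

6

Write g(u) = au^3 + bu^2 + cu + d. Substituting each data point gives a linear system:
  8a + 4b + 2c + d = 58
  27a + 9b + 3c + d = 144
  64a + 16b + 4c + d = 294
  125a + 25b + 5c + d = 526
Solving the system yields a = 3, b = 5, c = 4, d = 6.
So g(u) = 3u³ + 5u² + 4u + 6.
Then g(0) = 6.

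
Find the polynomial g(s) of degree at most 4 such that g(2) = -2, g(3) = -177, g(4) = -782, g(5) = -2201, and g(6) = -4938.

Using the Lagrange interpolation formula with nodes 2, 3, 4, 5, 6:
  L_0(s) = (s - 3)(s - 4)(s - 5)(s - 6) / 24
  L_1(s) = (s - 2)(s - 4)(s - 5)(s - 6) / -6
  L_2(s) = (s - 2)(s - 3)(s - 5)(s - 6) / 4
  L_3(s) = (s - 2)(s - 3)(s - 4)(s - 6) / -6
  L_4(s) = (s - 2)(s - 3)(s - 4)(s - 5) / 24
Then g(s) = -2·L_0(s) - 177·L_1(s) - 782·L_2(s) - 2201·L_3(s) - 4938·L_4(s).
Expanding and collecting terms gives g(s) = -5s⁴ + 6s³ + 6s² + 6s - 6.
Check: g(4) = -782. ✓

g(s) = -5s^4 + 6s^3 + 6s^2 + 6s - 6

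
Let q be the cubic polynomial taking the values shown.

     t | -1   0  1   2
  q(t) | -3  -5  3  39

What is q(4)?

Write q(t) = at^3 + bt^2 + ct + d. Substituting each data point gives a linear system:
  -a + b - c + d = -3
  d = -5
  a + b + c + d = 3
  8a + 4b + 2c + d = 39
Solving the system yields a = 3, b = 5, c = 0, d = -5.
So q(t) = 3t^3 + 5t^2 - 5.
Then q(4) = 267.

267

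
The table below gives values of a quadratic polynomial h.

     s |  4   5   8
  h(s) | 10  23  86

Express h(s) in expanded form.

Using the Lagrange interpolation formula with nodes 4, 5, 8:
  L_0(s) = (s - 5)(s - 8) / 4
  L_1(s) = (s - 4)(s - 8) / -3
  L_2(s) = (s - 4)(s - 5) / 12
Then h(s) = 10·L_0(s) + 23·L_1(s) + 86·L_2(s).
Expanding and collecting terms gives h(s) = 2s^2 - 5s - 2.
Check: h(4) = 10. ✓

h(s) = 2s^2 - 5s - 2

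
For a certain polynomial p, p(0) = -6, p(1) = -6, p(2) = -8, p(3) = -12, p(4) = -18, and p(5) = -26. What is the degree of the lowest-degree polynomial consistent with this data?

Forward differences of the values at x = 0, 1, 2, 3, 4, 5:
  p  : -6  -6  -8  -12  -18  -26
  Δ  : 0  -2  -4  -6  -8
  Δ^2: -2  -2  -2  -2
  Δ^3: 0  0  0
  Δ^4: 0  0
  Δ^5: 0
The second differences are constant (-2) and nonzero, while all higher differences vanish, so the minimal degree is 2.

2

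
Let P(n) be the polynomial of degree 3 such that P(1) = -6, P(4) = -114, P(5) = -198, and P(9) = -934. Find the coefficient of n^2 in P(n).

-2

Write P(n) = an^3 + bn^2 + cn + d. Substituting each data point gives a linear system:
  a + b + c + d = -6
  64a + 16b + 4c + d = -114
  125a + 25b + 5c + d = -198
  729a + 81b + 9c + d = -934
Solving the system yields a = -1, b = -2, c = -5, d = 2.
So P(n) = -n³ - 2n² - 5n + 2.
The coefficient of n^2 is -2.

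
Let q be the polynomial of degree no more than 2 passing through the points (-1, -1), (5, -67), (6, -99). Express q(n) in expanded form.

Write q(n) = an^2 + bn + c. Substituting each data point gives a linear system:
  a - b + c = -1
  25a + 5b + c = -67
  36a + 6b + c = -99
Solving the system yields a = -3, b = 1, c = 3.
So q(n) = -3n^2 + n + 3.
Check: q(6) = -99. ✓

q(n) = -3n^2 + n + 3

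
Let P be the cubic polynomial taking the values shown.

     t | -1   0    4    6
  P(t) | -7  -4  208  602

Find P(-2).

-14

Write P(t) = at^3 + bt^2 + ct + d. Substituting each data point gives a linear system:
  -a + b - c + d = -7
  d = -4
  64a + 16b + 4c + d = 208
  216a + 36b + 6c + d = 602
Solving the system yields a = 2, b = 4, c = 5, d = -4.
So P(t) = 2t³ + 4t² + 5t - 4.
Then P(-2) = -14.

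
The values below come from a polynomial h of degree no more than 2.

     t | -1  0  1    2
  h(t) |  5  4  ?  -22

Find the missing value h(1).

The 3 known points determine the degree-2 polynomial uniquely.
Write h(t) = at^2 + bt + c. Substituting each data point gives a linear system:
  a - b + c = 5
  c = 4
  4a + 2b + c = -22
Solving the system yields a = -4, b = -5, c = 4.
So h(t) = -4t^2 - 5t + 4.
Then h(1) = -5.

-5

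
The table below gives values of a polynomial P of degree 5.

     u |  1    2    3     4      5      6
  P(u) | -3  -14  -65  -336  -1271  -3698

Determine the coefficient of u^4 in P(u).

4

Write P(u) = au^5 + bu^4 + cu^3 + du^2 + eu + k. Substituting each data point gives a linear system:
  a + b + c + d + e + k = -3
  32a + 16b + 8c + 4d + 2e + k = -14
  243a + 81b + 27c + 9d + 3e + k = -65
  1024a + 256b + 64c + 16d + 4e + k = -336
  3125a + 625b + 125c + 25d + 5e + k = -1271
  7776a + 1296b + 216c + 36d + 6e + k = -3698
Solving the system yields a = -1, b = 4, c = -5, d = 0, e = -5, k = 4.
So P(u) = -u^5 + 4u^4 - 5u^3 - 5u + 4.
The coefficient of u^4 is 4.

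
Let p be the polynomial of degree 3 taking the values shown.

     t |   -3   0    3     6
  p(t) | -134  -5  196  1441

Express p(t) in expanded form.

p(t) = 6t^3 + 4t^2 + t - 5

Write p(t) = at^3 + bt^2 + ct + d. Substituting each data point gives a linear system:
  -27a + 9b - 3c + d = -134
  d = -5
  27a + 9b + 3c + d = 196
  216a + 36b + 6c + d = 1441
Solving the system yields a = 6, b = 4, c = 1, d = -5.
So p(t) = 6t^3 + 4t^2 + t - 5.
Check: p(3) = 196. ✓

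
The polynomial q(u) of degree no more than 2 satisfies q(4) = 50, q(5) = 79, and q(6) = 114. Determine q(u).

q(u) = 3u^2 + 2u - 6

Write q(u) = au^2 + bu + c. Substituting each data point gives a linear system:
  16a + 4b + c = 50
  25a + 5b + c = 79
  36a + 6b + c = 114
Solving the system yields a = 3, b = 2, c = -6.
So q(u) = 3u² + 2u - 6.
Check: q(6) = 114. ✓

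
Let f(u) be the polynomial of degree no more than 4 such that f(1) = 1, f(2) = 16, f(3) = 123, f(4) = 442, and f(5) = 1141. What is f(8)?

7918

Using the Lagrange interpolation formula with nodes 1, 2, 3, 4, 5:
  L_0(u) = (u - 2)(u - 3)(u - 4)(u - 5) / 24
  L_1(u) = (u - 1)(u - 3)(u - 4)(u - 5) / -6
  L_2(u) = (u - 1)(u - 2)(u - 4)(u - 5) / 4
  L_3(u) = (u - 1)(u - 2)(u - 3)(u - 5) / -6
  L_4(u) = (u - 1)(u - 2)(u - 3)(u - 4) / 24
Then f(u) = 1·L_0(u) + 16·L_1(u) + 123·L_2(u) + 442·L_3(u) + 1141·L_4(u).
Expanding and collecting terms gives f(u) = 2u^4 - 4u^2 - 3u + 6.
Evaluating at u = 8: f(8) = 7918.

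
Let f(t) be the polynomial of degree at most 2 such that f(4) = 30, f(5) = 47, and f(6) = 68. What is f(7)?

93

Using the Lagrange interpolation formula with nodes 4, 5, 6:
  L_0(t) = (t - 5)(t - 6) / 2
  L_1(t) = (t - 4)(t - 6) / -1
  L_2(t) = (t - 4)(t - 5) / 2
Then f(t) = 30·L_0(t) + 47·L_1(t) + 68·L_2(t).
Expanding and collecting terms gives f(t) = 2t^2 - t + 2.
Evaluating at t = 7: f(7) = 93.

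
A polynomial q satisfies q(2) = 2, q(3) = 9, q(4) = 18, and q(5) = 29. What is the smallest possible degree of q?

2

Forward differences of the values at u = 2, 3, 4, 5:
  q  : 2  9  18  29
  Δ  : 7  9  11
  Δ^2: 2  2
  Δ^3: 0
The second differences are constant (2) and nonzero, while all higher differences vanish, so the minimal degree is 2.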